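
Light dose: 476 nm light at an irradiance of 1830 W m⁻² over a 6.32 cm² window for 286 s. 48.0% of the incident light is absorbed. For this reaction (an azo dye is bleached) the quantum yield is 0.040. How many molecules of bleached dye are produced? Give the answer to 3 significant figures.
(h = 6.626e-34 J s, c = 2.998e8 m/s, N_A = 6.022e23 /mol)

1.52e19 molecules

Photon energy at 476 nm: hc/λ = (6.626e-34)(2.998e8)/(476e-9) = 4.173e-19 J.
Energy delivered: (1830 W m⁻²)(6.32e-4 m²)(286 s) = 330.8 J.
Photons incident: 330.8 / 4.173e-19 = 7.927e20, i.e. 7.927e20/6.022e23 = 0.001316 mol.
Photons absorbed: 0.480 × 0.001316 = 6.317e-4 mol.
Product: Φ × n_abs = 0.040 × 6.317e-4 = 2.527e-5 mol.
As a count: 2.527e-5 × 6.022e23 = 1.52e19.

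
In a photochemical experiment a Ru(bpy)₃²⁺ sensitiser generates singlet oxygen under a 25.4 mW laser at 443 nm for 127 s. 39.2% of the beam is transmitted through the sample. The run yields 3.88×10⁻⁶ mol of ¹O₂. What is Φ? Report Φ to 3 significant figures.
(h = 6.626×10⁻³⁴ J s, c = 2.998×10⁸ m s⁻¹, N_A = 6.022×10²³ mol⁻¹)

Φ = 0.534

Photon energy at 443 nm: hc/λ = (6.626×10⁻³⁴)(2.998×10⁸)/(443×10⁻⁹) = 4.484×10⁻¹⁹ J.
Energy delivered: (25.4 mW)(127 s) = 3.226 J.
Photons incident: 3.226 / 4.484×10⁻¹⁹ = 7.194×10¹⁸, i.e. 7.194×10¹⁸/6.022×10²³ = 1.195×10⁻⁵ mol.
Fraction absorbed: 1 − 39.2/100 = 0.6080.
Photons absorbed: 0.6080 × 1.195×10⁻⁵ = 7.266×10⁻⁶ mol.
Φ = 3.88×10⁻⁶ mol / 7.266×10⁻⁶ mol photons = 0.534.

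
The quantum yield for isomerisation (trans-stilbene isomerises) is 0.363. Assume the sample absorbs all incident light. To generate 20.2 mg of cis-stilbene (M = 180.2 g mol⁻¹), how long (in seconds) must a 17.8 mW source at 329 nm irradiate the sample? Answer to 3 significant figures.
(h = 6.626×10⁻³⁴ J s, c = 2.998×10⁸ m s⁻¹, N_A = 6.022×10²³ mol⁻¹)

t ≈ 6310 s

Product: 20.2 mg / 180.2 g mol⁻¹ = 1.121×10⁻⁴ mol.
Photons that must be absorbed: 1.121×10⁻⁴ / 0.363 = 3.088×10⁻⁴ mol.
Photon energy: hc/λ = 6.038×10⁻¹⁹ J; per mole, 3.636×10⁵ J mol⁻¹.
Energy required: 3.088×10⁻⁴ × 3.636×10⁵ = 112.3 J.
Time: 112.3 J / 0.0178 W = 6310 s.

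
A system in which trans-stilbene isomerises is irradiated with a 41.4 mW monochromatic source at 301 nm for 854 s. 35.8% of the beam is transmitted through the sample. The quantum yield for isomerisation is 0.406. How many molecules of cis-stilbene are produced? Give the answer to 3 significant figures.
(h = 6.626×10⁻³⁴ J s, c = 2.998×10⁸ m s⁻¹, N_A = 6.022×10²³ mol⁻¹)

1.40×10¹⁹ molecules

Photon energy at 301 nm: hc/λ = (6.626×10⁻³⁴)(2.998×10⁸)/(301×10⁻⁹) = 6.600×10⁻¹⁹ J.
Energy delivered: (41.4 mW)(854 s) = 35.36 J.
Photons incident: 35.36 / 6.600×10⁻¹⁹ = 5.358×10¹⁹, i.e. 5.358×10¹⁹/6.022×10²³ = 8.897×10⁻⁵ mol.
Fraction absorbed: 1 − 35.8/100 = 0.6420.
Photons absorbed: 0.6420 × 8.897×10⁻⁵ = 5.712×10⁻⁵ mol.
Product: Φ × n_abs = 0.406 × 5.712×10⁻⁵ = 2.319×10⁻⁵ mol.
As a count: 2.319×10⁻⁵ × 6.022×10²³ = 1.40×10¹⁹.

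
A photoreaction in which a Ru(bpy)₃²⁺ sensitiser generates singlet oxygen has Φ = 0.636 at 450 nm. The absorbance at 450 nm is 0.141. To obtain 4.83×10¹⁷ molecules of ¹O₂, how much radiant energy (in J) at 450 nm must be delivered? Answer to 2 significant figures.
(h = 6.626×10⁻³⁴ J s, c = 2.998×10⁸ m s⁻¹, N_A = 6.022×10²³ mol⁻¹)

1.2 J

Product: 4.83×10¹⁷ / 6.022×10²³ = 8.021×10⁻⁷ mol.
Photons that must be absorbed: 8.021×10⁻⁷ / 0.636 = 1.261×10⁻⁶ mol.
Fraction absorbed: 1 − 10^(−0.141) = 0.2772.
Incident photons needed: 1.261×10⁻⁶ / 0.2772 = 4.549×10⁻⁶ mol.
Photon energy: hc/λ = 4.414×10⁻¹⁹ J; per mole, 2.658×10⁵ J mol⁻¹.
Energy required: 4.549×10⁻⁶ × 2.658×10⁵ = 1.2 J.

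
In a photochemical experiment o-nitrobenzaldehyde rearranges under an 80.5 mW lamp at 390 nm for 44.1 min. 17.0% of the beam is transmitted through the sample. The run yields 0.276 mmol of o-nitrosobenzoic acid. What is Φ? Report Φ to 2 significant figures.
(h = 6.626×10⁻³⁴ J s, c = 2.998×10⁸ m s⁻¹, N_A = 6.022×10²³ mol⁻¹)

Φ = 0.48

Product: 0.276 mmol = 2.76×10⁻⁴ mol.
Photon energy at 390 nm: hc/λ = (6.626×10⁻³⁴)(2.998×10⁸)/(390×10⁻⁹) = 5.094×10⁻¹⁹ J.
Energy delivered: (80.5 mW)(2646 s) = 213.0 J.
Photons incident: 213.0 / 5.094×10⁻¹⁹ = 4.181×10²⁰, i.e. 4.181×10²⁰/6.022×10²³ = 6.943×10⁻⁴ mol.
Fraction absorbed: 1 − 17.0/100 = 0.8300.
Photons absorbed: 0.8300 × 6.943×10⁻⁴ = 5.763×10⁻⁴ mol.
Φ = 2.76×10⁻⁴ mol / 5.763×10⁻⁴ mol photons = 0.48.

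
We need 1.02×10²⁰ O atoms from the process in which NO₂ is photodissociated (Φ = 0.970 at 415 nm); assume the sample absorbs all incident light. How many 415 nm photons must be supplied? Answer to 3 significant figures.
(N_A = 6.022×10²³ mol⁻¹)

Product: 1.02×10²⁰ / 6.022×10²³ = 1.694×10⁻⁴ mol.
Photons that must be absorbed: 1.694×10⁻⁴ / 0.970 = 1.746×10⁻⁴ mol.
Photon count: 1.746×10⁻⁴ × 6.022×10²³ = 1.05×10²⁰.

1.05×10²⁰ photons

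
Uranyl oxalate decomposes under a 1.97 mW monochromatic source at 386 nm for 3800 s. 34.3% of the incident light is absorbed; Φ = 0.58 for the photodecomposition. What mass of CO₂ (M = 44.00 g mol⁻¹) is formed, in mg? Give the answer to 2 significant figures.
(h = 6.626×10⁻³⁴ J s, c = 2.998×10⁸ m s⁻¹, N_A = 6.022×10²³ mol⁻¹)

0.21 mg

Photon energy at 386 nm: hc/λ = (6.626×10⁻³⁴)(2.998×10⁸)/(386×10⁻⁹) = 5.146×10⁻¹⁹ J.
Energy delivered: (1.97 mW)(3800 s) = 7.486 J.
Photons incident: 7.486 / 5.146×10⁻¹⁹ = 1.455×10¹⁹, i.e. 1.455×10¹⁹/6.022×10²³ = 2.416×10⁻⁵ mol.
Photons absorbed: 0.343 × 2.416×10⁻⁵ = 8.287×10⁻⁶ mol.
Product: Φ × n_abs = 0.58 × 8.287×10⁻⁶ = 4.806×10⁻⁶ mol.
Mass: 4.806×10⁻⁶ × 44.00 = 2.115×10⁻⁴ g = 0.21 mg.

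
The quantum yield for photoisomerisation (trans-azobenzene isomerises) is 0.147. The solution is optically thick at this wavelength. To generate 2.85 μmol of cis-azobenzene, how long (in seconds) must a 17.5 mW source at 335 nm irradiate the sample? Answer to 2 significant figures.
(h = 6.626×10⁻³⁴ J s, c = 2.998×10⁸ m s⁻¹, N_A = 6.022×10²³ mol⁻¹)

Product: 2.85 μmol = 2.85×10⁻⁶ mol.
Photons that must be absorbed: 2.85×10⁻⁶ / 0.147 = 1.939×10⁻⁵ mol.
Photon energy: hc/λ = 5.930×10⁻¹⁹ J; per mole, 3.571×10⁵ J mol⁻¹.
Energy required: 1.939×10⁻⁵ × 3.571×10⁵ = 6.924 J.
Time: 6.924 J / 0.0175 W = 400 s.

t ≈ 400 s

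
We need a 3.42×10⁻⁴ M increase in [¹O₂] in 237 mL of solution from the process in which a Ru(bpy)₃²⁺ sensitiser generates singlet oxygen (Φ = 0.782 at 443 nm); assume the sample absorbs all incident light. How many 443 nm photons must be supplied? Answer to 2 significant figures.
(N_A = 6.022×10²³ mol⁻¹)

Product: (3.42×10⁻⁴ M)(0.237 L) = 8.105×10⁻⁵ mol.
Photons that must be absorbed: 8.105×10⁻⁵ / 0.782 = 1.036×10⁻⁴ mol.
Photon count: 1.036×10⁻⁴ × 6.022×10²³ = 6.2×10¹⁹.

6.2×10¹⁹ photons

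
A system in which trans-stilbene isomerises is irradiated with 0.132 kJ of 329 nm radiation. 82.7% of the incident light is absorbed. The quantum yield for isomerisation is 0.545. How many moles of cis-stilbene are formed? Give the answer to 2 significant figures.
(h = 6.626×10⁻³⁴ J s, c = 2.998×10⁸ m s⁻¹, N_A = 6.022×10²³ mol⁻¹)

1.6×10⁻⁴ mol

Photon energy at 329 nm: hc/λ = (6.626×10⁻³⁴)(2.998×10⁸)/(329×10⁻⁹) = 6.038×10⁻¹⁹ J.
Incident energy: 0.132 kJ = 132 J.
Photons incident: 132 / 6.038×10⁻¹⁹ = 2.186×10²⁰, i.e. 2.186×10²⁰/6.022×10²³ = 3.630×10⁻⁴ mol.
Photons absorbed: 0.827 × 3.630×10⁻⁴ = 3.002×10⁻⁴ mol.
Product: Φ × n_abs = 0.545 × 3.002×10⁻⁴ = 1.636×10⁻⁴ mol.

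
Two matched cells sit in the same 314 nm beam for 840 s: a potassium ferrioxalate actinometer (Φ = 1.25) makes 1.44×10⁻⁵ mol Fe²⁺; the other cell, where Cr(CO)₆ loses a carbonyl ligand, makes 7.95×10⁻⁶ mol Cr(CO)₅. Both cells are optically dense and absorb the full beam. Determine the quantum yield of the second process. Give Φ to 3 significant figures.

Photons absorbed by the actinometer: 1.44×10⁻⁵ / 1.25 = 1.152×10⁻⁵ mol.
Φ(unknown) = 7.95×10⁻⁶ / 1.152×10⁻⁵ = 0.690.

Φ = 0.690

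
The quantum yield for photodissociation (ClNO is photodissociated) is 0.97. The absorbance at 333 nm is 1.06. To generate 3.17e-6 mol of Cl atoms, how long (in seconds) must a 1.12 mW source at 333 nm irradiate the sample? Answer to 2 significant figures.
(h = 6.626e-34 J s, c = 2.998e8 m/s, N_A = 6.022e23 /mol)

Photons that must be absorbed: 3.17e-6 / 0.97 = 3.268e-6 mol.
Fraction absorbed: 1 − 10^(−1.06) = 0.9129.
Incident photons needed: 3.268e-6 / 0.9129 = 3.580e-6 mol.
Photon energy: hc/λ = 5.965e-19 J; per mole, 3.592e5 J mol⁻¹.
Energy required: 3.580e-6 × 3.592e5 = 1.286 J.
Time: 1.286 J / 0.00112 W = 1100 s.

t ≈ 1100 s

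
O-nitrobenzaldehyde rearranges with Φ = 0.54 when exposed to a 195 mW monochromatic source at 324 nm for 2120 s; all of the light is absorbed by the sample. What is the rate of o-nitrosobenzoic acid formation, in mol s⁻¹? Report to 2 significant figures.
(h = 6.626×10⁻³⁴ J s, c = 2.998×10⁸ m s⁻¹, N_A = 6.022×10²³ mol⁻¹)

2.9×10⁻⁷ mol s⁻¹

Photon energy at 324 nm: hc/λ = (6.626×10⁻³⁴)(2.998×10⁸)/(324×10⁻⁹) = 6.131×10⁻¹⁹ J.
Energy delivered: (195 mW)(2120 s) = 413.4 J.
Photons incident: 413.4 / 6.131×10⁻¹⁹ = 6.743×10²⁰, i.e. 6.743×10²⁰/6.022×10²³ = 0.001120 mol.
Product formed: 0.54 × 0.001120 = 6.048×10⁻⁴ mol.
Rate: 6.048×10⁻⁴ / 2120 s = 2.9×10⁻⁷ mol s⁻¹.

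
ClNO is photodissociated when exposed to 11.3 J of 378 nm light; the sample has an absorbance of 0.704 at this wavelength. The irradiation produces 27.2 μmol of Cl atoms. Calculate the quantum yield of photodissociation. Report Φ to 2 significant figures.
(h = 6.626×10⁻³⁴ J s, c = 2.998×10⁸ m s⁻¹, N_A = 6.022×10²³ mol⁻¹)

Product: 27.2 μmol = 2.72×10⁻⁵ mol.
Photon energy at 378 nm: hc/λ = (6.626×10⁻³⁴)(2.998×10⁸)/(378×10⁻⁹) = 5.255×10⁻¹⁹ J.
Photons incident: 11.3 / 5.255×10⁻¹⁹ = 2.150×10¹⁹, i.e. 2.150×10¹⁹/6.022×10²³ = 3.570×10⁻⁵ mol.
Fraction absorbed: 1 − 10^(−0.704) = 0.8023.
Photons absorbed: 0.8023 × 3.570×10⁻⁵ = 2.864×10⁻⁵ mol.
Φ = 2.72×10⁻⁵ mol / 2.864×10⁻⁵ mol photons = 0.95.

Φ = 0.95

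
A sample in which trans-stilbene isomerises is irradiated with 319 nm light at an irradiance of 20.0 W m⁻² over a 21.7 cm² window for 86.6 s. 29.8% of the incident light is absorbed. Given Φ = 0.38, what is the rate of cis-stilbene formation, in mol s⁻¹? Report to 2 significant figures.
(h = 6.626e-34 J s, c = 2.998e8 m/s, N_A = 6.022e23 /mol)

1.3e-8 mol s⁻¹

Photon energy at 319 nm: hc/λ = (6.626e-34)(2.998e8)/(319e-9) = 6.227e-19 J.
Energy delivered: (20.0 W m⁻²)(21.7e-4 m²)(86.6 s) = 3.758 J.
Photons incident: 3.758 / 6.227e-19 = 6.035e18, i.e. 6.035e18/6.022e23 = 1.002e-5 mol.
Photons absorbed: 0.298 × 1.002e-5 = 2.986e-6 mol.
Product formed: 0.38 × 2.986e-6 = 1.135e-6 mol.
Rate: 1.135e-6 / 86.6 s = 1.3e-8 mol s⁻¹.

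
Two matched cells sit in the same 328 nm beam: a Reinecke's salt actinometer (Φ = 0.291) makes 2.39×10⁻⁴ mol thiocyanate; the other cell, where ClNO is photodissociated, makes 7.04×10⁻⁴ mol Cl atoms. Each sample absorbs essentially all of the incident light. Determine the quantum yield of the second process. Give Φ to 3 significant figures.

Photons absorbed by the actinometer: 2.39×10⁻⁴ / 0.291 = 8.213×10⁻⁴ mol.
Φ(unknown) = 7.04×10⁻⁴ / 8.213×10⁻⁴ = 0.857.

Φ = 0.857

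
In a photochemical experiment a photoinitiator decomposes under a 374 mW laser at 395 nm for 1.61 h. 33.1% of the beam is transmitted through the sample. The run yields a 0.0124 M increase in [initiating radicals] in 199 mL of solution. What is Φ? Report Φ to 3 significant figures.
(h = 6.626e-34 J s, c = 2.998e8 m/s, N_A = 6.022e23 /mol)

Product: (0.0124 M)(0.199 L) = 0.002468 mol.
Photon energy at 395 nm: hc/λ = (6.626e-34)(2.998e8)/(395e-9) = 5.029e-19 J.
Energy delivered: (374 mW)(5796 s) = 2168 J.
Photons incident: 2168 / 5.029e-19 = 4.311e21, i.e. 4.311e21/6.022e23 = 0.007159 mol.
Fraction absorbed: 1 − 33.1/100 = 0.6690.
Photons absorbed: 0.6690 × 0.007159 = 0.004789 mol.
Φ = 0.002468 mol / 0.004789 mol photons = 0.515.

Φ = 0.515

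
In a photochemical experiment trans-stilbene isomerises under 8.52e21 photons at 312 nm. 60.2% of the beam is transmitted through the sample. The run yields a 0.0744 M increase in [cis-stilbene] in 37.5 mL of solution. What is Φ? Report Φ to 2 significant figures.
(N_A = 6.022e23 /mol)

Φ = 0.50

Product: (0.0744 M)(0.0375 L) = 0.002790 mol.
Moles of photons: 8.52e21 / 6.022e23 = 0.01415 mol.
Fraction absorbed: 1 − 60.2/100 = 0.3980.
Photons absorbed: 0.3980 × 0.01415 = 0.005632 mol.
Φ = 0.002790 mol / 0.005632 mol photons = 0.50.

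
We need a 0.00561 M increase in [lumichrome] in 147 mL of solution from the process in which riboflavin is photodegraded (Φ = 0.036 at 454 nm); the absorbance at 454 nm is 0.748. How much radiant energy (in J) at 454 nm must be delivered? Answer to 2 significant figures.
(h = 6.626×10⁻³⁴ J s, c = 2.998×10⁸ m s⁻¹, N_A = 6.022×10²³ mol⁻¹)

7300 J

Product: (0.00561 M)(0.147 L) = 8.247×10⁻⁴ mol.
Photons that must be absorbed: 8.247×10⁻⁴ / 0.036 = 0.02291 mol.
Fraction absorbed: 1 − 10^(−0.748) = 0.8214.
Incident photons needed: 0.02291 / 0.8214 = 0.02789 mol.
Photon energy: hc/λ = 4.375×10⁻¹⁹ J; per mole, 2.635×10⁵ J mol⁻¹.
Energy required: 0.02789 × 2.635×10⁵ = 7300 J.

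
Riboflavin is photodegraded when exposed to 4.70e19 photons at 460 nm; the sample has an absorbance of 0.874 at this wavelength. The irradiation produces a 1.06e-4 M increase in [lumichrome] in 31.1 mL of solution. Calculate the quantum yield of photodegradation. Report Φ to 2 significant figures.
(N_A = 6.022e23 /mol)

Φ = 0.049

Product: (1.06e-4 M)(0.0311 L) = 3.297e-6 mol.
Moles of photons: 4.70e19 / 6.022e23 = 7.805e-5 mol.
Fraction absorbed: 1 − 10^(−0.874) = 0.8663.
Photons absorbed: 0.8663 × 7.805e-5 = 6.761e-5 mol.
Φ = 3.297e-6 mol / 6.761e-5 mol photons = 0.049.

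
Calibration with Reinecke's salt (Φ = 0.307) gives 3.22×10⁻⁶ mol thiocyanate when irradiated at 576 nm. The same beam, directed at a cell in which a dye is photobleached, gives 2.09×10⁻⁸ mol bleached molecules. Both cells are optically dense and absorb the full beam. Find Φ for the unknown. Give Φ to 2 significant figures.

Photons absorbed by the actinometer: 3.22×10⁻⁶ / 0.307 = 1.049×10⁻⁵ mol.
Φ(unknown) = 2.09×10⁻⁸ / 1.049×10⁻⁵ = 0.0020.

Φ = 0.0020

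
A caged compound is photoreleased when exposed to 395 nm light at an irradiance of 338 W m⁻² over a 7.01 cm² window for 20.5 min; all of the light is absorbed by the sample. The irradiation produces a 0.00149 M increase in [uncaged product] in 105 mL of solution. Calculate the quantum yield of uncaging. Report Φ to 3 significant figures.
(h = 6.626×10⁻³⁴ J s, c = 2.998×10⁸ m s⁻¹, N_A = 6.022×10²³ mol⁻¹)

Product: (0.00149 M)(0.105 L) = 1.565×10⁻⁴ mol.
Photon energy at 395 nm: hc/λ = (6.626×10⁻³⁴)(2.998×10⁸)/(395×10⁻⁹) = 5.029×10⁻¹⁹ J.
Energy delivered: (338 W m⁻²)(7.01×10⁻⁴ m²)(1230 s) = 291.4 J.
Photons incident: 291.4 / 5.029×10⁻¹⁹ = 5.794×10²⁰, i.e. 5.794×10²⁰/6.022×10²³ = 9.621×10⁻⁴ mol.
Φ = 1.565×10⁻⁴ mol / 9.621×10⁻⁴ mol photons = 0.163.

Φ = 0.163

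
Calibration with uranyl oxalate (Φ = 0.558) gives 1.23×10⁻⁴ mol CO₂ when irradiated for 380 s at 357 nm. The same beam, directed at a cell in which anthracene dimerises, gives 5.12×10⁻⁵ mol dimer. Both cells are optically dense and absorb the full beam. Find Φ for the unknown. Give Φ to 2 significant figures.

Photons absorbed by the actinometer: 1.23×10⁻⁴ / 0.558 = 2.204×10⁻⁴ mol.
Φ(unknown) = 5.12×10⁻⁵ / 2.204×10⁻⁴ = 0.23.

Φ = 0.23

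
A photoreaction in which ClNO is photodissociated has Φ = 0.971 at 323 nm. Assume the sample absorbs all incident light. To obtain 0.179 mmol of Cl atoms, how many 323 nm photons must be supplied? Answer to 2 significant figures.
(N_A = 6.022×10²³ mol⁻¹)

Product: 0.179 mmol = 1.79×10⁻⁴ mol.
Photons that must be absorbed: 1.79×10⁻⁴ / 0.971 = 1.843×10⁻⁴ mol.
Photon count: 1.843×10⁻⁴ × 6.022×10²³ = 1.1×10²⁰.

1.1×10²⁰ photons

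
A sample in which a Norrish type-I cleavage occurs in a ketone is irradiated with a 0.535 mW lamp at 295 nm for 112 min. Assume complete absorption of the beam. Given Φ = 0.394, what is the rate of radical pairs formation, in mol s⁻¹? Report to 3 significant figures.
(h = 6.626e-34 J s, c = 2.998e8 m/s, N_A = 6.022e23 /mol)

Photon energy at 295 nm: hc/λ = (6.626e-34)(2.998e8)/(295e-9) = 6.734e-19 J.
Energy delivered: (0.535 mW)(6720 s) = 3.595 J.
Photons incident: 3.595 / 6.734e-19 = 5.339e18, i.e. 5.339e18/6.022e23 = 8.866e-6 mol.
Product formed: 0.394 × 8.866e-6 = 3.493e-6 mol.
Rate: 3.493e-6 / 6720 s = 5.20e-10 mol s⁻¹.

5.20e-10 mol s⁻¹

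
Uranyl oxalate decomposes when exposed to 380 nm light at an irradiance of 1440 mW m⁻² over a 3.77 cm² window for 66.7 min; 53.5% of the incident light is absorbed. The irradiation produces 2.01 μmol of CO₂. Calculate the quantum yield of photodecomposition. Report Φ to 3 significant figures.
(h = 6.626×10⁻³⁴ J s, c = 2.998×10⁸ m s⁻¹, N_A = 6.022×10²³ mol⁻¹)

Φ = 0.544

Product: 2.01 μmol = 2.01×10⁻⁶ mol.
Photon energy at 380 nm: hc/λ = (6.626×10⁻³⁴)(2.998×10⁸)/(380×10⁻⁹) = 5.228×10⁻¹⁹ J.
Energy delivered: (1440 mW m⁻²)(3.77×10⁻⁴ m²)(4002 s) = 2.173 J.
Photons incident: 2.173 / 5.228×10⁻¹⁹ = 4.156×10¹⁸, i.e. 4.156×10¹⁸/6.022×10²³ = 6.901×10⁻⁶ mol.
Photons absorbed: 0.535 × 6.901×10⁻⁶ = 3.692×10⁻⁶ mol.
Φ = 2.01×10⁻⁶ mol / 3.692×10⁻⁶ mol photons = 0.544.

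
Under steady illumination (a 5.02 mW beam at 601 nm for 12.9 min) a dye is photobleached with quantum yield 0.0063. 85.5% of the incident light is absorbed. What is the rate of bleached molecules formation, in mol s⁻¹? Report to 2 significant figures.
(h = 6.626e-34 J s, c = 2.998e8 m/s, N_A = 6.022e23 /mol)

1.4e-10 mol s⁻¹

Photon energy at 601 nm: hc/λ = (6.626e-34)(2.998e8)/(601e-9) = 3.305e-19 J.
Energy delivered: (5.02 mW)(774 s) = 3.885 J.
Photons incident: 3.885 / 3.305e-19 = 1.175e19, i.e. 1.175e19/6.022e23 = 1.951e-5 mol.
Photons absorbed: 0.855 × 1.951e-5 = 1.668e-5 mol.
Product formed: 0.0063 × 1.668e-5 = 1.051e-7 mol.
Rate: 1.051e-7 / 774 s = 1.4e-10 mol s⁻¹.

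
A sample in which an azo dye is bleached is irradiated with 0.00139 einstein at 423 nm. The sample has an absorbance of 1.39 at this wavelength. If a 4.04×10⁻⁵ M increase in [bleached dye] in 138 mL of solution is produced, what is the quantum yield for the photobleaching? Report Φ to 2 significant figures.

Φ = 0.0042

Product: (4.04×10⁻⁵ M)(0.138 L) = 5.575×10⁻⁶ mol.
Fraction absorbed: 1 − 10^(−1.39) = 0.9593.
Photons absorbed: 0.9593 × 0.00139 = 0.001333 mol.
Φ = 5.575×10⁻⁶ mol / 0.001333 mol photons = 0.0042.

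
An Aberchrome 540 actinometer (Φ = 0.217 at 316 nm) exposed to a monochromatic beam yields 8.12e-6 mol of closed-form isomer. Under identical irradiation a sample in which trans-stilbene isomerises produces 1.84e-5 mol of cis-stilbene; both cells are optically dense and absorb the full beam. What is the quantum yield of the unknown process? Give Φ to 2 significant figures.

Photons absorbed by the actinometer: 8.12e-6 / 0.217 = 3.742e-5 mol.
Φ(unknown) = 1.84e-5 / 3.742e-5 = 0.49.

Φ = 0.49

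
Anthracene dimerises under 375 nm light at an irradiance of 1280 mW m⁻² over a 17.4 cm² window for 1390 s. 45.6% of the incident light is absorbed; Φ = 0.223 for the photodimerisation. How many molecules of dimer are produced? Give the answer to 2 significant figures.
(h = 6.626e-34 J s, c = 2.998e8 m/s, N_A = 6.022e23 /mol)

5.9e17 molecules

Photon energy at 375 nm: hc/λ = (6.626e-34)(2.998e8)/(375e-9) = 5.297e-19 J.
Energy delivered: (1280 mW m⁻²)(17.4e-4 m²)(1390 s) = 3.096 J.
Photons incident: 3.096 / 5.297e-19 = 5.845e18, i.e. 5.845e18/6.022e23 = 9.706e-6 mol.
Photons absorbed: 0.456 × 9.706e-6 = 4.426e-6 mol.
Product: Φ × n_abs = 0.223 × 4.426e-6 = 9.870e-7 mol.
As a count: 9.870e-7 × 6.022e23 = 5.9e17.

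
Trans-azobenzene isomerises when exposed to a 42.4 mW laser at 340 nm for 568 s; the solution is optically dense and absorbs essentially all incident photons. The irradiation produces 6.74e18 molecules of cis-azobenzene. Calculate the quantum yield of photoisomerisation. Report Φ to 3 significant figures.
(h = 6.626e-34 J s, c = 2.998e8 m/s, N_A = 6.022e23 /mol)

Product: 6.74e18 / 6.022e23 = 1.119e-5 mol.
Photon energy at 340 nm: hc/λ = (6.626e-34)(2.998e8)/(340e-9) = 5.843e-19 J.
Energy delivered: (42.4 mW)(568 s) = 24.08 J.
Photons incident: 24.08 / 5.843e-19 = 4.121e19, i.e. 4.121e19/6.022e23 = 6.843e-5 mol.
Φ = 1.119e-5 mol / 6.843e-5 mol photons = 0.164.

Φ = 0.164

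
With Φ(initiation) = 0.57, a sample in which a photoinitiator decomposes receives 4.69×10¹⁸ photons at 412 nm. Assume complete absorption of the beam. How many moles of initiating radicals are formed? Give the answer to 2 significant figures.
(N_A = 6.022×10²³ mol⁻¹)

4.4×10⁻⁶ mol

Moles of photons: 4.69×10¹⁸ / 6.022×10²³ = 7.788×10⁻⁶ mol.
Product: Φ × n_abs = 0.57 × 7.788×10⁻⁶ = 4.439×10⁻⁶ mol.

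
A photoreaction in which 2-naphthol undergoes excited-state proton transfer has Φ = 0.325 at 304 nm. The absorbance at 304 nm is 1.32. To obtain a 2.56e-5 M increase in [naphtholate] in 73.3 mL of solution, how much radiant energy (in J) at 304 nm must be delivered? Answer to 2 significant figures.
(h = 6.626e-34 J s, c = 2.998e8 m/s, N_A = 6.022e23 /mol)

2.4 J

Product: (2.56e-5 M)(0.0733 L) = 1.876e-6 mol.
Photons that must be absorbed: 1.876e-6 / 0.325 = 5.772e-6 mol.
Fraction absorbed: 1 − 10^(−1.32) = 0.9521.
Incident photons needed: 5.772e-6 / 0.9521 = 6.062e-6 mol.
Photon energy: hc/λ = 6.534e-19 J; per mole, 3.935e5 J mol⁻¹.
Energy required: 6.062e-6 × 3.935e5 = 2.4 J.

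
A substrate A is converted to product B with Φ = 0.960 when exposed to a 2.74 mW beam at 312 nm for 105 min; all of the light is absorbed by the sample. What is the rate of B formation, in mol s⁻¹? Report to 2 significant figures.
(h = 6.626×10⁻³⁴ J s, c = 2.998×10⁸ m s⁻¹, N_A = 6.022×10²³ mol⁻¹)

6.9×10⁻⁹ mol s⁻¹

Photon energy at 312 nm: hc/λ = (6.626×10⁻³⁴)(2.998×10⁸)/(312×10⁻⁹) = 6.367×10⁻¹⁹ J.
Energy delivered: (2.74 mW)(6300 s) = 17.26 J.
Photons incident: 17.26 / 6.367×10⁻¹⁹ = 2.711×10¹⁹, i.e. 2.711×10¹⁹/6.022×10²³ = 4.502×10⁻⁵ mol.
Product formed: 0.960 × 4.502×10⁻⁵ = 4.322×10⁻⁵ mol.
Rate: 4.322×10⁻⁵ / 6300 s = 6.9×10⁻⁹ mol s⁻¹.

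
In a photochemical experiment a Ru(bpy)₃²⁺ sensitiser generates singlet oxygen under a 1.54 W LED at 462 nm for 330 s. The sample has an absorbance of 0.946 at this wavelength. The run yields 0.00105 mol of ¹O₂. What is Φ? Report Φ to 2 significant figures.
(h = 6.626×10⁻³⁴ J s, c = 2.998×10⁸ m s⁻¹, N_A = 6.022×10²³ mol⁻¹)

Φ = 0.60

Photon energy at 462 nm: hc/λ = (6.626×10⁻³⁴)(2.998×10⁸)/(462×10⁻⁹) = 4.300×10⁻¹⁹ J.
Energy delivered: (1.54 W)(330 s) = 508.2 J.
Photons incident: 508.2 / 4.300×10⁻¹⁹ = 1.182×10²¹, i.e. 1.182×10²¹/6.022×10²³ = 0.001963 mol.
Fraction absorbed: 1 − 10^(−0.946) = 0.8868.
Photons absorbed: 0.8868 × 0.001963 = 0.001741 mol.
Φ = 0.00105 mol / 0.001741 mol photons = 0.60.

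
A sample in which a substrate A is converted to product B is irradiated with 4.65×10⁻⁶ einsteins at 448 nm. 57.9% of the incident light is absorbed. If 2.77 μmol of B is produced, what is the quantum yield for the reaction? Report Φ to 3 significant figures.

Φ = 1.03

Product: 2.77 μmol = 2.77×10⁻⁶ mol.
Photons absorbed: 0.579 × 4.65×10⁻⁶ = 2.692×10⁻⁶ mol.
Φ = 2.77×10⁻⁶ mol / 2.692×10⁻⁶ mol photons = 1.03.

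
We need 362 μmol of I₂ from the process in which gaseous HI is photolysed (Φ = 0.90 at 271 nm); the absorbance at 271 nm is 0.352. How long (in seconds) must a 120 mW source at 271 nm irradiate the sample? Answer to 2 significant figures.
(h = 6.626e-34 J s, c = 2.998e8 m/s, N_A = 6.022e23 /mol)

Product: 362 μmol = 3.62e-4 mol.
Photons that must be absorbed: 3.62e-4 / 0.90 = 4.022e-4 mol.
Fraction absorbed: 1 − 10^(−0.352) = 0.5554.
Incident photons needed: 4.022e-4 / 0.5554 = 7.242e-4 mol.
Photon energy: hc/λ = 7.330e-19 J; per mole, 4.414e5 J mol⁻¹.
Energy required: 7.242e-4 × 4.414e5 = 319.7 J.
Time: 319.7 J / 0.12 W = 2700 s.

t ≈ 2700 s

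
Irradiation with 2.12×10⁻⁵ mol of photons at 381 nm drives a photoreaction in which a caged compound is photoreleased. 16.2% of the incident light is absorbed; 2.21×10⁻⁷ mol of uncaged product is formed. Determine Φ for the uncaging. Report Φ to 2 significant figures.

Φ = 0.064

Photons absorbed: 0.162 × 2.12×10⁻⁵ = 3.434×10⁻⁶ mol.
Φ = 2.21×10⁻⁷ mol / 3.434×10⁻⁶ mol photons = 0.064.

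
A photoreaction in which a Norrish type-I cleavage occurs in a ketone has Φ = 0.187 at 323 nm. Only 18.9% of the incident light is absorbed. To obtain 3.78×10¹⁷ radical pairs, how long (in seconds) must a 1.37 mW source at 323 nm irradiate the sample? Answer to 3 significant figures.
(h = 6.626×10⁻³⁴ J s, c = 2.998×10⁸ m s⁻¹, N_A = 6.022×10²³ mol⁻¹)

t ≈ 4800 s

Product: 3.78×10¹⁷ / 6.022×10²³ = 6.277×10⁻⁷ mol.
Photons that must be absorbed: 6.277×10⁻⁷ / 0.187 = 3.357×10⁻⁶ mol.
Incident photons needed: 3.357×10⁻⁶ / 0.189 = 1.776×10⁻⁵ mol.
Photon energy: hc/λ = 6.150×10⁻¹⁹ J; per mole, 3.704×10⁵ J mol⁻¹.
Energy required: 1.776×10⁻⁵ × 3.704×10⁵ = 6.578 J.
Time: 6.578 J / 0.00137 W = 4800 s.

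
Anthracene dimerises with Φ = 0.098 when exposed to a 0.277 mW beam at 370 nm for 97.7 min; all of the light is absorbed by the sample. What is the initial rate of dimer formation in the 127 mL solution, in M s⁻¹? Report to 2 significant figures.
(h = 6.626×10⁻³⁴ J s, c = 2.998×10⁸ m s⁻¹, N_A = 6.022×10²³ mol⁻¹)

6.6×10⁻¹⁰ M s⁻¹

Photon energy at 370 nm: hc/λ = (6.626×10⁻³⁴)(2.998×10⁸)/(370×10⁻⁹) = 5.369×10⁻¹⁹ J.
Energy delivered: (0.277 mW)(5862 s) = 1.624 J.
Photons incident: 1.624 / 5.369×10⁻¹⁹ = 3.025×10¹⁸, i.e. 3.025×10¹⁸/6.022×10²³ = 5.023×10⁻⁶ mol.
Product formed: 0.098 × 5.023×10⁻⁶ = 4.923×10⁻⁷ mol.
Rate: 4.923×10⁻⁷ mol / (5862 s × 0.127 L) = 6.6×10⁻¹⁰ M s⁻¹.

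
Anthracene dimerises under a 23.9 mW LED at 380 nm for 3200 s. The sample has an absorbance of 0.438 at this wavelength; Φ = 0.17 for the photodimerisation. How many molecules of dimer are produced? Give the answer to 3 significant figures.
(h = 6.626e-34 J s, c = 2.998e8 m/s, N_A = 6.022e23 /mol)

Photon energy at 380 nm: hc/λ = (6.626e-34)(2.998e8)/(380e-9) = 5.228e-19 J.
Energy delivered: (23.9 mW)(3200 s) = 76.48 J.
Photons incident: 76.48 / 5.228e-19 = 1.463e20, i.e. 1.463e20/6.022e23 = 2.429e-4 mol.
Fraction absorbed: 1 − 10^(−0.438) = 0.6352.
Photons absorbed: 0.6352 × 2.429e-4 = 1.543e-4 mol.
Product: Φ × n_abs = 0.17 × 1.543e-4 = 2.623e-5 mol.
As a count: 2.623e-5 × 6.022e23 = 1.58e19.

1.58e19 molecules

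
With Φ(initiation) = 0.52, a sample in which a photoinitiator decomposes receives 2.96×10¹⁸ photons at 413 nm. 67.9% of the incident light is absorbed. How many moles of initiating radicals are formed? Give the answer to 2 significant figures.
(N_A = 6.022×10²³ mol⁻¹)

Moles of photons: 2.96×10¹⁸ / 6.022×10²³ = 4.915×10⁻⁶ mol.
Photons absorbed: 0.679 × 4.915×10⁻⁶ = 3.337×10⁻⁶ mol.
Product: Φ × n_abs = 0.52 × 3.337×10⁻⁶ = 1.735×10⁻⁶ mol.

1.7×10⁻⁶ mol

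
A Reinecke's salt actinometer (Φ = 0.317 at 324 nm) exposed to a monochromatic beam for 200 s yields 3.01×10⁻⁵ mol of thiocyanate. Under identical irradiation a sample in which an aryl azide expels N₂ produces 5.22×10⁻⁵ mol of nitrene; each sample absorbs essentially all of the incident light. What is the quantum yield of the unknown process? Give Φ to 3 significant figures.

Φ = 0.550

Photons absorbed by the actinometer: 3.01×10⁻⁵ / 0.317 = 9.495×10⁻⁵ mol.
Φ(unknown) = 5.22×10⁻⁵ / 9.495×10⁻⁵ = 0.550.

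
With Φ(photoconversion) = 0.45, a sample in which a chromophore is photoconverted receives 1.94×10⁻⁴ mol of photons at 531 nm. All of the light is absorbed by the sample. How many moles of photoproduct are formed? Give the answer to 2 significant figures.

8.7×10⁻⁵ mol

Product: Φ × n_abs = 0.45 × 1.94×10⁻⁴ = 8.730×10⁻⁵ mol.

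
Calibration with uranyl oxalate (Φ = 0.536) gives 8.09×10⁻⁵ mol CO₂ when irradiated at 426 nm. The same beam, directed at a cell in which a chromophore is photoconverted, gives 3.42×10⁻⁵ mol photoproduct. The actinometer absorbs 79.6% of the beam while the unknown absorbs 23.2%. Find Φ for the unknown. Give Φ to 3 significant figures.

Photons absorbed by the actinometer: 8.09×10⁻⁵ / 0.536 = 1.509×10⁻⁴ mol.
Incident flux: 1.509×10⁻⁴ / 0.796 = 1.896×10⁻⁴ einstein.
Absorbed by unknown: 0.232 × 1.896×10⁻⁴ = 4.399×10⁻⁵ mol.
Φ(unknown) = 3.42×10⁻⁵ / 4.399×10⁻⁵ = 0.777.

Φ = 0.777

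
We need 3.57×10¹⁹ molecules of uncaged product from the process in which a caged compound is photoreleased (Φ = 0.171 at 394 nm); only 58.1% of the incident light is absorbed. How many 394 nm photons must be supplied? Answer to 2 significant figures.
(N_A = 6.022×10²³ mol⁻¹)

Product: 3.57×10¹⁹ / 6.022×10²³ = 5.928×10⁻⁵ mol.
Photons that must be absorbed: 5.928×10⁻⁵ / 0.171 = 3.467×10⁻⁴ mol.
Incident photons needed: 3.467×10⁻⁴ / 0.581 = 5.967×10⁻⁴ mol.
Photon count: 5.967×10⁻⁴ × 6.022×10²³ = 3.6×10²⁰.

3.6×10²⁰ photons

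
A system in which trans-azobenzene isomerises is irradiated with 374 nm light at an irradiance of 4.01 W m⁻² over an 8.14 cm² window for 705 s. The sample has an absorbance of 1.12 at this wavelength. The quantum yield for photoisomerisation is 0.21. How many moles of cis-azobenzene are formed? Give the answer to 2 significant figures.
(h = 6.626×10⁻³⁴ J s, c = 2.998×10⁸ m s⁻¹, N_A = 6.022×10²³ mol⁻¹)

1.4×10⁻⁶ mol

Photon energy at 374 nm: hc/λ = (6.626×10⁻³⁴)(2.998×10⁸)/(374×10⁻⁹) = 5.311×10⁻¹⁹ J.
Energy delivered: (4.01 W m⁻²)(8.14×10⁻⁴ m²)(705 s) = 2.301 J.
Photons incident: 2.301 / 5.311×10⁻¹⁹ = 4.333×10¹⁸, i.e. 4.333×10¹⁸/6.022×10²³ = 7.195×10⁻⁶ mol.
Fraction absorbed: 1 − 10^(−1.12) = 0.9241.
Photons absorbed: 0.9241 × 7.195×10⁻⁶ = 6.649×10⁻⁶ mol.
Product: Φ × n_abs = 0.21 × 6.649×10⁻⁶ = 1.396×10⁻⁶ mol.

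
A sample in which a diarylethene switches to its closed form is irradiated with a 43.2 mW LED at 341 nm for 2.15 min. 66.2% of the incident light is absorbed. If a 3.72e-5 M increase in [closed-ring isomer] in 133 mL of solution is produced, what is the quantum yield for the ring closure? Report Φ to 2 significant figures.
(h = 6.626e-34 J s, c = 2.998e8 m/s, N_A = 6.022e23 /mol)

Product: (3.72e-5 M)(0.133 L) = 4.948e-6 mol.
Photon energy at 341 nm: hc/λ = (6.626e-34)(2.998e8)/(341e-9) = 5.825e-19 J.
Energy delivered: (43.2 mW)(129 s) = 5.573 J.
Photons incident: 5.573 / 5.825e-19 = 9.567e18, i.e. 9.567e18/6.022e23 = 1.589e-5 mol.
Photons absorbed: 0.662 × 1.589e-5 = 1.052e-5 mol.
Φ = 4.948e-6 mol / 1.052e-5 mol photons = 0.47.

Φ = 0.47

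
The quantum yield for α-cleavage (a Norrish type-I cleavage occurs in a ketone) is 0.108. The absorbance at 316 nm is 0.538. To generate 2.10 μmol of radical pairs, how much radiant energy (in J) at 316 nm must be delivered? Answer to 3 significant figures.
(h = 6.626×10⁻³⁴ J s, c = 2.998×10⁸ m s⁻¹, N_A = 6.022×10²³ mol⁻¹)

Product: 2.10 μmol = 2.10×10⁻⁶ mol.
Photons that must be absorbed: 2.10×10⁻⁶ / 0.108 = 1.944×10⁻⁵ mol.
Fraction absorbed: 1 − 10^(−0.538) = 0.7103.
Incident photons needed: 1.944×10⁻⁵ / 0.7103 = 2.737×10⁻⁵ mol.
Photon energy: hc/λ = 6.286×10⁻¹⁹ J; per mole, 3.785×10⁵ J mol⁻¹.
Energy required: 2.737×10⁻⁵ × 3.785×10⁵ = 10.4 J.

10.4 J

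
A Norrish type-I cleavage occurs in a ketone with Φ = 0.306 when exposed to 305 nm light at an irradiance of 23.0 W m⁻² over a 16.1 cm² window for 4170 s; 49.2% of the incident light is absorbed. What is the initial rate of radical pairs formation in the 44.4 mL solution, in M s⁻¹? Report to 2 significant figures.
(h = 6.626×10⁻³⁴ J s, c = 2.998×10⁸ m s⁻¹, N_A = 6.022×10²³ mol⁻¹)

3.2×10⁻⁷ M s⁻¹

Photon energy at 305 nm: hc/λ = (6.626×10⁻³⁴)(2.998×10⁸)/(305×10⁻⁹) = 6.513×10⁻¹⁹ J.
Energy delivered: (23.0 W m⁻²)(16.1×10⁻⁴ m²)(4170 s) = 154.4 J.
Photons incident: 154.4 / 6.513×10⁻¹⁹ = 2.371×10²⁰, i.e. 2.371×10²⁰/6.022×10²³ = 3.937×10⁻⁴ mol.
Photons absorbed: 0.492 × 3.937×10⁻⁴ = 1.937×10⁻⁴ mol.
Product formed: 0.306 × 1.937×10⁻⁴ = 5.927×10⁻⁵ mol.
Rate: 5.927×10⁻⁵ mol / (4170 s × 0.0444 L) = 3.2×10⁻⁷ M s⁻¹.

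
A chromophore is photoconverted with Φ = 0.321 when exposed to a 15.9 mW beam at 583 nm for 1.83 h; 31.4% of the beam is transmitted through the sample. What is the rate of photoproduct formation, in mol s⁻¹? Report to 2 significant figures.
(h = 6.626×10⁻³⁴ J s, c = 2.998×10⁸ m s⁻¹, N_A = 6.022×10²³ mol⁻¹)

1.7×10⁻⁸ mol s⁻¹

Photon energy at 583 nm: hc/λ = (6.626×10⁻³⁴)(2.998×10⁸)/(583×10⁻⁹) = 3.407×10⁻¹⁹ J.
Energy delivered: (15.9 mW)(6588 s) = 104.7 J.
Photons incident: 104.7 / 3.407×10⁻¹⁹ = 3.073×10²⁰, i.e. 3.073×10²⁰/6.022×10²³ = 5.103×10⁻⁴ mol.
Fraction absorbed: 1 − 31.4/100 = 0.6860.
Photons absorbed: 0.6860 × 5.103×10⁻⁴ = 3.501×10⁻⁴ mol.
Product formed: 0.321 × 3.501×10⁻⁴ = 1.124×10⁻⁴ mol.
Rate: 1.124×10⁻⁴ / 6588 s = 1.7×10⁻⁸ mol s⁻¹.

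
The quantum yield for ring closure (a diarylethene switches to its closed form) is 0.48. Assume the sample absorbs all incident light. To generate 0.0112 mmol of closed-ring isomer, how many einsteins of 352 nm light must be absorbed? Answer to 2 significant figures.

2.3×10⁻⁵ einstein

Product: 0.0112 mmol = 1.12×10⁻⁵ mol.
Photons that must be absorbed: 1.12×10⁻⁵ / 0.48 = 2.333×10⁻⁵ mol.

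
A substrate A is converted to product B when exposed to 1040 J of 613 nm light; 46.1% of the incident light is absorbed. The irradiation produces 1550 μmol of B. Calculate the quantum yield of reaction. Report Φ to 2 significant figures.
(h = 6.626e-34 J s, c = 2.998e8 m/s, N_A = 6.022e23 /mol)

Φ = 0.63

Product: 1550 μmol = 0.00155 mol.
Photon energy at 613 nm: hc/λ = (6.626e-34)(2.998e8)/(613e-9) = 3.241e-19 J.
Photons incident: 1040 / 3.241e-19 = 3.209e21, i.e. 3.209e21/6.022e23 = 0.005329 mol.
Photons absorbed: 0.461 × 0.005329 = 0.002457 mol.
Φ = 0.00155 mol / 0.002457 mol photons = 0.63.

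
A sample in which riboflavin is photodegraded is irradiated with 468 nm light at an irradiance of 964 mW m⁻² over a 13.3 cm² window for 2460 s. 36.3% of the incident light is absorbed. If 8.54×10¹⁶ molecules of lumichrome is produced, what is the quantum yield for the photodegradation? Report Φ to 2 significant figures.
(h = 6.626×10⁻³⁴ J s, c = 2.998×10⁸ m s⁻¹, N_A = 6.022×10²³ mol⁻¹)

Product: 8.54×10¹⁶ / 6.022×10²³ = 1.418×10⁻⁷ mol.
Photon energy at 468 nm: hc/λ = (6.626×10⁻³⁴)(2.998×10⁸)/(468×10⁻⁹) = 4.245×10⁻¹⁹ J.
Energy delivered: (964 mW m⁻²)(13.3×10⁻⁴ m²)(2460 s) = 3.154 J.
Photons incident: 3.154 / 4.245×10⁻¹⁹ = 7.430×10¹⁸, i.e. 7.430×10¹⁸/6.022×10²³ = 1.234×10⁻⁵ mol.
Photons absorbed: 0.363 × 1.234×10⁻⁵ = 4.479×10⁻⁶ mol.
Φ = 1.418×10⁻⁷ mol / 4.479×10⁻⁶ mol photons = 0.032.

Φ = 0.032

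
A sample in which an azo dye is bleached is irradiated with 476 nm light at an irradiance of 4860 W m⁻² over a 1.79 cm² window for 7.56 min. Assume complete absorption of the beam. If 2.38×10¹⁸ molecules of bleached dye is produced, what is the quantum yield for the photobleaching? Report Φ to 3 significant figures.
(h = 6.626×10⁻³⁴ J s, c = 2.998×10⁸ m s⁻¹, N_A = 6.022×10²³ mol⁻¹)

Product: 2.38×10¹⁸ / 6.022×10²³ = 3.952×10⁻⁶ mol.
Photon energy at 476 nm: hc/λ = (6.626×10⁻³⁴)(2.998×10⁸)/(476×10⁻⁹) = 4.173×10⁻¹⁹ J.
Energy delivered: (4860 W m⁻²)(1.79×10⁻⁴ m²)(453.6 s) = 394.6 J.
Photons incident: 394.6 / 4.173×10⁻¹⁹ = 9.456×10²⁰, i.e. 9.456×10²⁰/6.022×10²³ = 0.001570 mol.
Φ = 3.952×10⁻⁶ mol / 0.001570 mol photons = 0.00252.

Φ = 0.00252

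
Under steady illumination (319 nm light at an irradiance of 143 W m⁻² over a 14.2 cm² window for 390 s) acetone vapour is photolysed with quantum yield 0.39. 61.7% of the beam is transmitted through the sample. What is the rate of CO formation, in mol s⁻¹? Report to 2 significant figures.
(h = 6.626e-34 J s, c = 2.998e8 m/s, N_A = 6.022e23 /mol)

8.1e-8 mol s⁻¹

Photon energy at 319 nm: hc/λ = (6.626e-34)(2.998e8)/(319e-9) = 6.227e-19 J.
Energy delivered: (143 W m⁻²)(14.2e-4 m²)(390 s) = 79.19 J.
Photons incident: 79.19 / 6.227e-19 = 1.272e20, i.e. 1.272e20/6.022e23 = 2.112e-4 mol.
Fraction absorbed: 1 − 61.7/100 = 0.3830.
Photons absorbed: 0.3830 × 2.112e-4 = 8.089e-5 mol.
Product formed: 0.39 × 8.089e-5 = 3.155e-5 mol.
Rate: 3.155e-5 / 390 s = 8.1e-8 mol s⁻¹.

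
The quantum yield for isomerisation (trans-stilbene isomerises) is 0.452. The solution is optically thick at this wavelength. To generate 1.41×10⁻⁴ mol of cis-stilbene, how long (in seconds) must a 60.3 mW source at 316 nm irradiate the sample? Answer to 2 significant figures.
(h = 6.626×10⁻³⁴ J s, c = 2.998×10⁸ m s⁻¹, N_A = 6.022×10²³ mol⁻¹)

t ≈ 2000 s

Photons that must be absorbed: 1.41×10⁻⁴ / 0.452 = 3.119×10⁻⁴ mol.
Photon energy: hc/λ = 6.286×10⁻¹⁹ J; per mole, 3.785×10⁵ J mol⁻¹.
Energy required: 3.119×10⁻⁴ × 3.785×10⁵ = 118.1 J.
Time: 118.1 J / 0.0603 W = 2000 s.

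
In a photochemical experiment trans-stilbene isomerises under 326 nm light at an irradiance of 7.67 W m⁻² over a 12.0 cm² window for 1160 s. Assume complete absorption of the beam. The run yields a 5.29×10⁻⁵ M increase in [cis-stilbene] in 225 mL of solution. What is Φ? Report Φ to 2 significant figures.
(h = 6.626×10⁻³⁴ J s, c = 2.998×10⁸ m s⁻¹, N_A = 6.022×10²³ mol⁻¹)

Φ = 0.41

Product: (5.29×10⁻⁵ M)(0.225 L) = 1.190×10⁻⁵ mol.
Photon energy at 326 nm: hc/λ = (6.626×10⁻³⁴)(2.998×10⁸)/(326×10⁻⁹) = 6.093×10⁻¹⁹ J.
Energy delivered: (7.67 W m⁻²)(12.0×10⁻⁴ m²)(1160 s) = 10.68 J.
Photons incident: 10.68 / 6.093×10⁻¹⁹ = 1.753×10¹⁹, i.e. 1.753×10¹⁹/6.022×10²³ = 2.911×10⁻⁵ mol.
Φ = 1.190×10⁻⁵ mol / 2.911×10⁻⁵ mol photons = 0.41.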